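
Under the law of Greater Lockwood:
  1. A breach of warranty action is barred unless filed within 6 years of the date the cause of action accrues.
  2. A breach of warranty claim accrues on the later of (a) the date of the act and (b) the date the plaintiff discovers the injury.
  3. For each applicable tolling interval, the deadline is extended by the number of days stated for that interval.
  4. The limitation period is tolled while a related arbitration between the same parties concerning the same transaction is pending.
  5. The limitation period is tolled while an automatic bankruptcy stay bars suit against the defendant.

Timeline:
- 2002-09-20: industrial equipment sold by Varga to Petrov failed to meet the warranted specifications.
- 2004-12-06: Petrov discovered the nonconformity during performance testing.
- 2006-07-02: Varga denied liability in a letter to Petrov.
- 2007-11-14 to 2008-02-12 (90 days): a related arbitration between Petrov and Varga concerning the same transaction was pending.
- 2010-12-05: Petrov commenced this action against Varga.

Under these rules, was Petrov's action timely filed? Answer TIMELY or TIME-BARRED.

TIMELY

Because discovery on 2004-12-06 post-dates the 2002-09-20 act, accrual under the later-of rule falls on 2004-12-06.
Adding the 6 years base period to 2004-12-06 gives a deadline of 2010-12-06, before any tolling.
Because the pending related arbitration ran from 2007-11-14 to 2008-02-12, the deadline is extended by 90 days to 2011-03-06.
The other events in the timeline have no effect on the limitation period under the stated rules.
Filing on 2010-12-05 beat the 2011-03-06 deadline — the action is timely.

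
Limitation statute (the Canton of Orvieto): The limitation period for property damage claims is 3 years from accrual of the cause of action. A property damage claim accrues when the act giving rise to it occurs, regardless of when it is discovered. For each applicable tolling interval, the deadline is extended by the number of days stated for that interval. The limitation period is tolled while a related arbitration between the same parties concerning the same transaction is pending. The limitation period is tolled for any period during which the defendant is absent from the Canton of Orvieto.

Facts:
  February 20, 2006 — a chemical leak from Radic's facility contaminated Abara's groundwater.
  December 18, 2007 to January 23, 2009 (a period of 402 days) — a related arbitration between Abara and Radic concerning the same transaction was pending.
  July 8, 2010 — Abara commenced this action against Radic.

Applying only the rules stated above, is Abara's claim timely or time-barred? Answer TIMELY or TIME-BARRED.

The cause of action accrued on February 20, 2006, the date of the act.
Adding the 3 years base period to February 20, 2006 gives a deadline of February 20, 2009, before any tolling.
The pending related arbitration from December 18, 2007 to January 23, 2009 tolled the period for 402 days, extending the deadline to March 29, 2010.
Abara filed on July 8, 2010, after the March 29, 2010 deadline, so the action is time-barred.

TIME-BARRED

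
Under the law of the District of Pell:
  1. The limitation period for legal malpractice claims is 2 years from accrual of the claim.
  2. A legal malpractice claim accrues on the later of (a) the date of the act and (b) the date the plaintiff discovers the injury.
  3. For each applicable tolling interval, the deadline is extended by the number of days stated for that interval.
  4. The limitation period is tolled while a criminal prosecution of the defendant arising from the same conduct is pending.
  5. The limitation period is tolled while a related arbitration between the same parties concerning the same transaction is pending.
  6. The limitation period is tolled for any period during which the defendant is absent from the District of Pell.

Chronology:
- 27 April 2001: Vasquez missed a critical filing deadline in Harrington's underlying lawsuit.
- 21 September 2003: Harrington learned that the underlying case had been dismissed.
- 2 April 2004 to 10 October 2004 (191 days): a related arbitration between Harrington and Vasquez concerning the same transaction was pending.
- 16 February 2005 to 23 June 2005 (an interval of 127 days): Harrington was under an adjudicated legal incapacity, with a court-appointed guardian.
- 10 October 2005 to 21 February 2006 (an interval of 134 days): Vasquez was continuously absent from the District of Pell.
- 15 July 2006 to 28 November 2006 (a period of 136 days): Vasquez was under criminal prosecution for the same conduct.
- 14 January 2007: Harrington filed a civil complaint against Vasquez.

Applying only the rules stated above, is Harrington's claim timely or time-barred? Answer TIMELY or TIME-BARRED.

Taking the later of the act (27 April 2001) and discovery (21 September 2003), the claim accrued on 21 September 2003.
Adding the 2 years base period to 21 September 2003 gives a deadline of 21 September 2005, before any tolling.
The period was tolled for 191 days by the pending related arbitration (2 April 2004 to 10 October 2004), pushing the deadline to 31 March 2006.
The period was tolled for 134 days by the defendant's absence from the jurisdiction (10 October 2005 to 21 February 2006), pushing the deadline to 12 August 2006.
The period was tolled for 136 days by the pending criminal prosecution (15 July 2006 to 28 November 2006), pushing the deadline to 26 December 2006.
No stated provision tolls the period for the plaintiff's incapacity, so the interval from 16 February 2005 to 23 June 2005 has no effect on the deadline.
The 14 January 2007 filing falls after the 26 December 2006 deadline; the claim is time-barred.

TIME-BARRED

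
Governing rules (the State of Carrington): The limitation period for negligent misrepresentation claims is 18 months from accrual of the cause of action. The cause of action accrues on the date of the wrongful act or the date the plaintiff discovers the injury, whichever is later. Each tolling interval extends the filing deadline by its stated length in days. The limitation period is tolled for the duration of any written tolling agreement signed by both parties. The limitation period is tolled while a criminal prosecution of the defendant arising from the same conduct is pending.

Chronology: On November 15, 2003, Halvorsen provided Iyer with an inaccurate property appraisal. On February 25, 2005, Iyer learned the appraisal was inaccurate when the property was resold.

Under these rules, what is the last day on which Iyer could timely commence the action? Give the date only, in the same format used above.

August 25, 2006

Taking the later of the act (November 15, 2003) and discovery (February 25, 2005), the claim accrued on February 25, 2005.
The untolled deadline — 18 months after February 25, 2005 — is August 25, 2006.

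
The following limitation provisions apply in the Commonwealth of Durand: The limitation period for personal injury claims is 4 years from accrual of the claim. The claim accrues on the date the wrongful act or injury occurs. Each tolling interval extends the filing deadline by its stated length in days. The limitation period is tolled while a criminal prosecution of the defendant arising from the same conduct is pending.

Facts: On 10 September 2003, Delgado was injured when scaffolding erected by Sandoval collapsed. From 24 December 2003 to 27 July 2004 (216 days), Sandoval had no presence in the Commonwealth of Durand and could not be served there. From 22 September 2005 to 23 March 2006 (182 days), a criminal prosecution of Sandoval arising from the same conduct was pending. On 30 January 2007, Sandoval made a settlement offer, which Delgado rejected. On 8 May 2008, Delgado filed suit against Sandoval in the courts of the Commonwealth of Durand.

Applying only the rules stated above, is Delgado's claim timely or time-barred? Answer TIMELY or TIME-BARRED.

The limitation period began to run on 10 September 2003.
The untolled deadline — 4 years after 10 September 2003 — is 10 September 2007.
The pending criminal prosecution from 22 September 2005 to 23 March 2006 tolled the period for 182 days, extending the deadline to 10 March 2008.
The defendant's absence from the jurisdiction from 24 December 2003 to 27 July 2004 does not toll the period, because no stated rule makes the defendant's absence a tolling event.
The other events in the timeline have no effect on the limitation period under the stated rules.
The 8 May 2008 filing falls after the 10 March 2008 deadline; the claim is time-barred.

TIME-BARRED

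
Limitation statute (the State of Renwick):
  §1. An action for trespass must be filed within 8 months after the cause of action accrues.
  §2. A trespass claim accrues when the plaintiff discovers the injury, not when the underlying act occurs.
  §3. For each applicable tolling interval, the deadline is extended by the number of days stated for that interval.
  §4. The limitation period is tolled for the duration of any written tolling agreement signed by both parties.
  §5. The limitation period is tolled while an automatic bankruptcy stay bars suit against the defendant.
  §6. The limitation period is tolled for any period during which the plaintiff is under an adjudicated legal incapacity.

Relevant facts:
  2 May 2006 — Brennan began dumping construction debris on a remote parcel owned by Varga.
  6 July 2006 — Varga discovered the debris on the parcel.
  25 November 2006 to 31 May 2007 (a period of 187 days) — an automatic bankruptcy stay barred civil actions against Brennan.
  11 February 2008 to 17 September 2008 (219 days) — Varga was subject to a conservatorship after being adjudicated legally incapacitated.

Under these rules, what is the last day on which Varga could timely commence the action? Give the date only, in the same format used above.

9 September 2007

The claim did not accrue until Varga discovered the injury on 6 July 2006; the 2 May 2006 act date does not start the clock under the stated rule.
Adding the 8 months base period to 6 July 2006 gives a deadline of 6 March 2007, before any tolling.
The period was tolled for 187 days by the automatic bankruptcy stay (25 November 2006 to 31 May 2007), pushing the deadline to 9 September 2007.
By the time the plaintiff's legal incapacity began on 11 February 2008, the limitation period had already expired on 9 September 2007; that interval cannot revive it.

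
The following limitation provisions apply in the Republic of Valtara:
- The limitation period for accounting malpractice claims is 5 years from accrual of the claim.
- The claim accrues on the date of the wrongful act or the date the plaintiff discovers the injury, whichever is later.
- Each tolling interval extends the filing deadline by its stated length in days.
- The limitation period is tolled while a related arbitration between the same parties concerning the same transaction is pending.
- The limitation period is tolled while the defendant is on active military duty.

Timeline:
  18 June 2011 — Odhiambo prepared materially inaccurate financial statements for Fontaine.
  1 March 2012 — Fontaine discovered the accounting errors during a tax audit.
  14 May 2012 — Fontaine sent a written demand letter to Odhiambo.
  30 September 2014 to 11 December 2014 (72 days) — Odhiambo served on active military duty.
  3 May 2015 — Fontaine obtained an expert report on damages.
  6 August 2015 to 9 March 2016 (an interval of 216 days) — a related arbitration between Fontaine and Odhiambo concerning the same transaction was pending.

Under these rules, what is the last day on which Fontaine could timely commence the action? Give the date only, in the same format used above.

14 December 2017

Taking the later of the act (18 June 2011) and discovery (1 March 2012), the claim accrued on 1 March 2012.
Adding the 5 years base period to 1 March 2012 gives a deadline of 1 March 2017, before any tolling.
The period was tolled for 72 days by the defendant's active military service (30 September 2014 to 11 December 2014), pushing the deadline to 12 May 2017.
The pending related arbitration from 6 August 2015 to 9 March 2016 tolled the period for 216 days, extending the deadline to 14 December 2017.
None of the other events listed affects the running of the period under the stated rules.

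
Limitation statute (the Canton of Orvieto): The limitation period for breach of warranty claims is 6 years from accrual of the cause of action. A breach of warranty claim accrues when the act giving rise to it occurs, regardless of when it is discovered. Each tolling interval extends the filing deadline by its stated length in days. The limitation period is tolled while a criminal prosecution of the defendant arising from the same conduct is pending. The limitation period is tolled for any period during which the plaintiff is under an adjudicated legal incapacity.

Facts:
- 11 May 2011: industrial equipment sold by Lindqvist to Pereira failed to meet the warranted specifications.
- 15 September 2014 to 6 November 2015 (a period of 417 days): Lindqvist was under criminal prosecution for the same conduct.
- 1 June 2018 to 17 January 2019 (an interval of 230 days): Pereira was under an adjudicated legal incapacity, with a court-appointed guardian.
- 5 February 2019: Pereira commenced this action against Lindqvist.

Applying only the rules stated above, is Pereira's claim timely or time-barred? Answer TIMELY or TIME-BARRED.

The limitation period began to run on 11 May 2011.
Adding the 6 years base period to 11 May 2011 gives a deadline of 11 May 2017, before any tolling.
The period was tolled for 417 days by the pending criminal prosecution (15 September 2014 to 6 November 2015), pushing the deadline to 2 July 2018.
Because the plaintiff's legal incapacity ran from 1 June 2018 to 17 January 2019, the deadline is extended by 230 days to 17 February 2019.
Pereira filed on 5 February 2019, before the 17 February 2019 deadline, so the action is timely.

TIMELY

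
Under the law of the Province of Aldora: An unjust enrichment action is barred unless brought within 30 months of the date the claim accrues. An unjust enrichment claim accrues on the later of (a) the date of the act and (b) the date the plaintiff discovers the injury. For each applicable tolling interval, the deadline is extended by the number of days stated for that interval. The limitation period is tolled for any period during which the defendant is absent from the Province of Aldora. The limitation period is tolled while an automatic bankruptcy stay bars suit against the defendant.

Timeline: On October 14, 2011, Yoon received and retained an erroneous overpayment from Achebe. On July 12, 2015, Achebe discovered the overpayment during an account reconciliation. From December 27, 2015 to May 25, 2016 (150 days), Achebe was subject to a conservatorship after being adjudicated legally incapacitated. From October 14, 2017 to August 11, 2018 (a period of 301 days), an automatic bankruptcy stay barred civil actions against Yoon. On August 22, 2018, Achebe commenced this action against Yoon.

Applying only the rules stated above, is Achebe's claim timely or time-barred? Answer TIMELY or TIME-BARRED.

Because discovery on July 12, 2015 post-dates the October 14, 2011 act, accrual under the later-of rule falls on July 12, 2015.
30 months from July 12, 2015 is January 12, 2018.
Because the automatic bankruptcy stay ran from October 14, 2017 to August 11, 2018, the deadline is extended by 301 days to November 9, 2018.
No stated provision tolls the period for the plaintiff's incapacity, so the interval from December 27, 2015 to May 25, 2016 has no effect on the deadline.
Filing on August 22, 2018 beat the November 9, 2018 deadline — the action is timely.

TIMELY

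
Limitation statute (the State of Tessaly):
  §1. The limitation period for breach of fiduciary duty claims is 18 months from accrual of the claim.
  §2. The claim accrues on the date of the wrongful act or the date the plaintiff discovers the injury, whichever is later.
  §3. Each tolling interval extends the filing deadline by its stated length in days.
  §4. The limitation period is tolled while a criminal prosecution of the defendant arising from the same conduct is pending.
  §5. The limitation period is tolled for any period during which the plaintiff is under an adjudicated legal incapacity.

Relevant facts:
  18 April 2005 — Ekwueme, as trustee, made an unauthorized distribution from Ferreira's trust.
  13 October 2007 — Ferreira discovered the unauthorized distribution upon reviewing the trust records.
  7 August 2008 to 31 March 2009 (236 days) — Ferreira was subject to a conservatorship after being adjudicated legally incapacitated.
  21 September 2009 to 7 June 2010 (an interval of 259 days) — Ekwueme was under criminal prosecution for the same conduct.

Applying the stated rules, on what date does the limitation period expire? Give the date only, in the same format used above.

21 August 2010

Because discovery on 13 October 2007 post-dates the 18 April 2005 act, accrual under the later-of rule falls on 13 October 2007.
18 months from 13 October 2007 is 13 April 2009.
The period was tolled for 236 days by the plaintiff's legal incapacity (7 August 2008 to 31 March 2009), pushing the deadline to 5 December 2009.
Because the pending criminal prosecution ran from 21 September 2009 to 7 June 2010, the deadline is extended by 259 days to 21 August 2010.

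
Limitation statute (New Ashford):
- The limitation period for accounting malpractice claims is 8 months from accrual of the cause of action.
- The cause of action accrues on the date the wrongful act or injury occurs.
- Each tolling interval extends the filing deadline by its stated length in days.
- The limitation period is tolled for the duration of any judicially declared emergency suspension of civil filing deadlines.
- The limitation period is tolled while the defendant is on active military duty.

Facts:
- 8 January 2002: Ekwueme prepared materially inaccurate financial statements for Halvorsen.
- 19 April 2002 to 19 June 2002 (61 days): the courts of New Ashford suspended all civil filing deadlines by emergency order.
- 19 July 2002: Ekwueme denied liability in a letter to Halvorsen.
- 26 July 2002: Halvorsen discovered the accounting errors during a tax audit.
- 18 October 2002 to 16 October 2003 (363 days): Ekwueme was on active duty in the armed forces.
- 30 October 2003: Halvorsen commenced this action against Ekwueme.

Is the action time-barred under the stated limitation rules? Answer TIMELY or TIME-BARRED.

The claim accrued on 8 January 2002, when the wrongful act occurred; under the stated occurrence rule the 26 July 2002 discovery does not delay accrual.
8 months from 8 January 2002 is 8 September 2002.
Because the emergency suspension of filing deadlines ran from 19 April 2002 to 19 June 2002, the deadline is extended by 61 days to 8 November 2002.
The defendant's active military service from 18 October 2002 to 16 October 2003 tolled the period for 363 days, extending the deadline to 6 November 2003.
The other events in the timeline have no effect on the limitation period under the stated rules.
The 30 October 2003 filing precedes the 6 November 2003 deadline; the claim is timely.

TIMELY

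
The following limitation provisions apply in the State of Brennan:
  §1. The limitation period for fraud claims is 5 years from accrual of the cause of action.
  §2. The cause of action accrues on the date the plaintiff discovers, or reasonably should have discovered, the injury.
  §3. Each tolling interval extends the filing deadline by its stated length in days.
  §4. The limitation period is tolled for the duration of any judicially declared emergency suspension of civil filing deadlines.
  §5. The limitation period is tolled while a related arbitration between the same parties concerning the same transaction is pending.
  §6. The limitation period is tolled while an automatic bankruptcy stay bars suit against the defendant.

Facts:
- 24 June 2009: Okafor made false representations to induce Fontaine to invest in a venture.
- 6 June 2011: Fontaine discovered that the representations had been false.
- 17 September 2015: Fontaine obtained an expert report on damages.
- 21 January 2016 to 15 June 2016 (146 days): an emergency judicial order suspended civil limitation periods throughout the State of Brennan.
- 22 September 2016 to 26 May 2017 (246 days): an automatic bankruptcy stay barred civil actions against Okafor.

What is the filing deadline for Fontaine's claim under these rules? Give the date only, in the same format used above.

3 July 2017

Under the discovery rule, the claim accrued on 6 June 2011, when Fontaine discovered the injury — not on the 24 June 2009 date of the underlying act.
Adding the 5 years base period to 6 June 2011 gives a deadline of 6 June 2016, before any tolling.
The emergency suspension of filing deadlines from 21 January 2016 to 15 June 2016 tolled the period for 146 days, extending the deadline to 30 October 2016.
The automatic bankruptcy stay from 22 September 2016 to 26 May 2017 tolled the period for 246 days, extending the deadline to 3 July 2017.
Nothing else in the chronology tolls or restarts the period.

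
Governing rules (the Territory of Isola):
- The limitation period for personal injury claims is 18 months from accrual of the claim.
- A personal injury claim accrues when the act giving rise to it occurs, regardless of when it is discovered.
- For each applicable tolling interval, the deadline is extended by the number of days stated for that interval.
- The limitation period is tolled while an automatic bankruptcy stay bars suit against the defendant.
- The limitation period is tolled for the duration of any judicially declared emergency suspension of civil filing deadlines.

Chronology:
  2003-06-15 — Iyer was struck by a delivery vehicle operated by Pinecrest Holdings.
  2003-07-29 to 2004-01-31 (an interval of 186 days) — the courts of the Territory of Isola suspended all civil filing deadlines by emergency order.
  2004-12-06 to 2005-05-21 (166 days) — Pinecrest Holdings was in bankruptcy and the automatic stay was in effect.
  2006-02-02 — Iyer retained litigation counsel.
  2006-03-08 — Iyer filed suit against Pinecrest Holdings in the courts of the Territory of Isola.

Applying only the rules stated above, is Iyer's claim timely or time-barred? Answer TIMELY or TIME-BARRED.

The claim accrued on 2003-06-15, when the wrongful act occurred.
The untolled deadline — 18 months after 2003-06-15 — is 2004-12-15.
The period was tolled for 186 days by the emergency suspension of filing deadlines (2003-07-29 to 2004-01-31), pushing the deadline to 2005-06-19.
The automatic bankruptcy stay from 2004-12-06 to 2005-05-21 tolled the period for 166 days, extending the deadline to 2005-12-02.
Nothing else in the chronology tolls or restarts the period.
The 2006-03-08 filing falls after the 2005-12-02 deadline; the claim is time-barred.

TIME-BARRED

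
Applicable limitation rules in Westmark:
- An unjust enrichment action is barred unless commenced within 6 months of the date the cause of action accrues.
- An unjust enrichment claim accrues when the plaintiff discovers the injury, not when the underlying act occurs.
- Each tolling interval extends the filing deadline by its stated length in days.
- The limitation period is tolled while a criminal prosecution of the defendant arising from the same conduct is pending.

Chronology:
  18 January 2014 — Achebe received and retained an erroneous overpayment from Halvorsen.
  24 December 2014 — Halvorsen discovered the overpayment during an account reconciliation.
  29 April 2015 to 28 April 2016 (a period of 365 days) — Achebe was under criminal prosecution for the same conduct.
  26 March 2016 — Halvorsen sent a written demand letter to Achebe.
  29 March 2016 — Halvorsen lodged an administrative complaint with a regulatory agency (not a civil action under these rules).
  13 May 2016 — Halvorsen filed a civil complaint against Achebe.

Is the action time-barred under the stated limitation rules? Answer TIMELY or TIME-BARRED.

The claim did not accrue until Halvorsen discovered the injury on 24 December 2014; the 18 January 2014 act date does not start the clock under the stated rule.
6 months from 24 December 2014 is 24 June 2015.
The pending criminal prosecution from 29 April 2015 to 28 April 2016 tolled the period for 365 days, extending the deadline to 23 June 2016.
The other events in the timeline have no effect on the limitation period under the stated rules.
Filing on 13 May 2016 beat the 23 June 2016 deadline — the action is timely.

TIMELY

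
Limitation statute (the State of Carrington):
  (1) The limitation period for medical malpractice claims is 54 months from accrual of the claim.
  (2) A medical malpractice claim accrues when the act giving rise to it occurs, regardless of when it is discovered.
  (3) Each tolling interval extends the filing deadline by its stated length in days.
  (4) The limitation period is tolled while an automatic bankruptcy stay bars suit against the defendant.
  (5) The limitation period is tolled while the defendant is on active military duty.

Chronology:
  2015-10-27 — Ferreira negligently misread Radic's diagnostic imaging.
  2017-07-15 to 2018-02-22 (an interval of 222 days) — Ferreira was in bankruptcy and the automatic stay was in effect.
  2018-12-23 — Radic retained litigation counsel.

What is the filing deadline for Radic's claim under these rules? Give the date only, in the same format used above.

2020-12-05

The limitation period began to run on 2015-10-27.
The untolled deadline — 54 months after 2015-10-27 — is 2020-04-27.
The period was tolled for 222 days by the automatic bankruptcy stay (2017-07-15 to 2018-02-22), pushing the deadline to 2020-12-05.
Nothing else in the chronology tolls or restarts the period.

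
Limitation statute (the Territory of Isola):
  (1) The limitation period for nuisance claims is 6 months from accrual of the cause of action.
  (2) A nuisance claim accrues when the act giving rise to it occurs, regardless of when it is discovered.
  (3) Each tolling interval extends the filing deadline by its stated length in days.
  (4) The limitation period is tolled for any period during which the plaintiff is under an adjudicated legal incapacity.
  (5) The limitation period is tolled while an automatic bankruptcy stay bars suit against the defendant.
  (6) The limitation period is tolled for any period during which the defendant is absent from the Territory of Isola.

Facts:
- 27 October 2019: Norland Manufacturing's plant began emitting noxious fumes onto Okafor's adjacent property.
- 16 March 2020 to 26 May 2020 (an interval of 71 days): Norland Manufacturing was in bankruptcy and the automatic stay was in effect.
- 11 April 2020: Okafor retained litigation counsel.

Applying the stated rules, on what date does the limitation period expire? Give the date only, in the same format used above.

7 July 2020

The limitation period began to run on 27 October 2019.
Adding the 6 months base period to 27 October 2019 gives a deadline of 27 April 2020, before any tolling.
The automatic bankruptcy stay from 16 March 2020 to 26 May 2020 tolled the period for 71 days, extending the deadline to 7 July 2020.
Nothing else in the chronology tolls or restarts the period.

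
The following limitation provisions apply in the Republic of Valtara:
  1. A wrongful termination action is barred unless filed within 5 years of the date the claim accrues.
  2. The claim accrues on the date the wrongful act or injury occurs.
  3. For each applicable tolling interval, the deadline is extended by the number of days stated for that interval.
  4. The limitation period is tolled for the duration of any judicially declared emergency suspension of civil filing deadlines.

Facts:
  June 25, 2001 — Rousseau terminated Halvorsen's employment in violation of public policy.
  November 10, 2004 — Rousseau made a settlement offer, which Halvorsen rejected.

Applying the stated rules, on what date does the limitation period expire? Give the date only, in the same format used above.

June 25, 2006

The claim accrued on June 25, 2001, the date of the act.
Adding the 5 years base period to June 25, 2001 gives a deadline of June 25, 2006, before any tolling.
Nothing else in the chronology tolls or restarts the period.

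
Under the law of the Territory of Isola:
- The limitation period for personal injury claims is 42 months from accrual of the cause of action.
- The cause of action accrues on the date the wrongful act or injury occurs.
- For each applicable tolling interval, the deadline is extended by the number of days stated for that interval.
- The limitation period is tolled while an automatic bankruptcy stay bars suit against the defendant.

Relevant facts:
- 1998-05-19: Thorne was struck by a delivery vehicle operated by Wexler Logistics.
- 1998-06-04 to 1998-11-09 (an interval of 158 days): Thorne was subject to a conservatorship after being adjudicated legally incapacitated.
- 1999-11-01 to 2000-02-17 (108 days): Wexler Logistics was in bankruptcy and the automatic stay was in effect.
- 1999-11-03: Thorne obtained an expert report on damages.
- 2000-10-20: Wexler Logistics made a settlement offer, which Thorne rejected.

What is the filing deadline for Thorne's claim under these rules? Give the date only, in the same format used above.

2002-03-07

The claim accrued on 1998-05-19, when the wrongful act occurred.
42 months from 1998-05-19 is 2001-11-19.
The automatic bankruptcy stay from 1999-11-01 to 2000-02-17 tolled the period for 108 days, extending the deadline to 2002-03-07.
Although the plaintiff's incapacity ran from 1998-06-04 to 1998-11-09, the stated rules do not make that a tolling event, so it is disregarded.
Nothing else in the chronology tolls or restarts the period.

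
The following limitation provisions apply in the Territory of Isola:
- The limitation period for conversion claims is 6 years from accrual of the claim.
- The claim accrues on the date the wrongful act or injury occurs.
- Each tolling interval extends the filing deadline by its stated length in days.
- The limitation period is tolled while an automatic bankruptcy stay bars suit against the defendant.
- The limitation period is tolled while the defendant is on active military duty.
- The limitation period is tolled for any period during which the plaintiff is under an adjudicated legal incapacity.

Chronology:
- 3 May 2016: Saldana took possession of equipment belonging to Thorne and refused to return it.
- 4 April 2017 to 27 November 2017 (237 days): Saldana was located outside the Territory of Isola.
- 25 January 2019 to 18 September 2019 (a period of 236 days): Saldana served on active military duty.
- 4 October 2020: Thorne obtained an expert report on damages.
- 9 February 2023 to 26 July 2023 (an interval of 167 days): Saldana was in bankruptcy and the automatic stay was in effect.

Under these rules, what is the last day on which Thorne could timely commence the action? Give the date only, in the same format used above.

The claim accrued on 3 May 2016, when the wrongful act occurred.
Adding the 6 years base period to 3 May 2016 gives a deadline of 3 May 2022, before any tolling.
The period was tolled for 236 days by the defendant's active military service (25 January 2019 to 18 September 2019), pushing the deadline to 25 December 2022.
The automatic bankruptcy stay from 9 February 2023 to 26 July 2023 began after the period had already run on 25 December 2022, so it has no tolling effect.
No stated provision tolls the period for the defendant's absence, so the interval from 4 April 2017 to 27 November 2017 has no effect on the deadline.
Nothing else in the chronology tolls or restarts the period.

25 December 2022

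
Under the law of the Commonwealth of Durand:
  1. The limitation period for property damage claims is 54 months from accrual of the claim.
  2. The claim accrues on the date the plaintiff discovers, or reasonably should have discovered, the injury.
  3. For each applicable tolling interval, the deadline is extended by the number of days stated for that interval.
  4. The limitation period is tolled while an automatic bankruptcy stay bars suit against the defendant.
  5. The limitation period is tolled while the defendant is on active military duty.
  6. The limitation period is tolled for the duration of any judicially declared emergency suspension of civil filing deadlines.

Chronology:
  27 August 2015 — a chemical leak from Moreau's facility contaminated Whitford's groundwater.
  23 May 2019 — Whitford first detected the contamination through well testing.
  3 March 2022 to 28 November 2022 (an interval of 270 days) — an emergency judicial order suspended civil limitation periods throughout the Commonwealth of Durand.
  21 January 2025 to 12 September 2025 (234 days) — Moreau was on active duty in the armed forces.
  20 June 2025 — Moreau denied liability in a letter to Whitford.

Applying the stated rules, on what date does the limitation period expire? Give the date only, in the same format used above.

Accrual is tied to discovery, so the period began on 23 May 2019 rather than on 27 August 2015 when the act occurred.
54 months from 23 May 2019 is 23 November 2023.
Because the emergency suspension of filing deadlines ran from 3 March 2022 to 28 November 2022, the deadline is extended by 270 days to 19 August 2024.
The defendant's active military service from 21 January 2025 to 12 September 2025 began after the period had already run on 19 August 2024, so it has no tolling effect.
The other events in the timeline have no effect on the limitation period under the stated rules.

19 August 2024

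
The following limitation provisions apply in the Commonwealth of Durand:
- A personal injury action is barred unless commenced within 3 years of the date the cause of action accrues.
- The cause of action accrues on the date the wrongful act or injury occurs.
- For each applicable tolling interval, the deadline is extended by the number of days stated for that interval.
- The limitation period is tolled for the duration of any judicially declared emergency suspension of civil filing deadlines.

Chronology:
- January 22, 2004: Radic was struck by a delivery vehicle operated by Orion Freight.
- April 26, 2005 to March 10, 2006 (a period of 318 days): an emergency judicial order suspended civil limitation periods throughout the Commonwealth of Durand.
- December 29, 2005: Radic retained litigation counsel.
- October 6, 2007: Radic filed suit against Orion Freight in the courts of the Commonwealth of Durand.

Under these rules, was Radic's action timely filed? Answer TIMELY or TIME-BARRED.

The limitation period began to run on January 22, 2004.
The untolled deadline — 3 years after January 22, 2004 — is January 22, 2007.
The period was tolled for 318 days by the emergency suspension of filing deadlines (April 26, 2005 to March 10, 2006), pushing the deadline to December 6, 2007.
None of the other events listed affects the running of the period under the stated rules.
Filing on October 6, 2007 beat the December 6, 2007 deadline — the action is timely.

TIMELY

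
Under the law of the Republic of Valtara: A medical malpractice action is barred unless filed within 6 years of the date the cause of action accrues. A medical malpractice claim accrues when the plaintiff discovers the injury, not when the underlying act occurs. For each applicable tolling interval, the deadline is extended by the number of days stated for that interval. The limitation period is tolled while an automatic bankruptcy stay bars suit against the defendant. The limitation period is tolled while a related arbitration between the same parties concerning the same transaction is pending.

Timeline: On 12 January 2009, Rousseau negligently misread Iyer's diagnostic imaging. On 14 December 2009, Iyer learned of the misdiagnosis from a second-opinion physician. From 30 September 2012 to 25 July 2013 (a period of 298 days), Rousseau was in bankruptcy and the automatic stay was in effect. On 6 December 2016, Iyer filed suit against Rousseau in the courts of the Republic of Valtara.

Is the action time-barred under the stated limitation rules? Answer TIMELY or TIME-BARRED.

TIME-BARRED

Accrual is tied to discovery, so the period began on 14 December 2009 rather than on 12 January 2009 when the act occurred.
Adding the 6 years base period to 14 December 2009 gives a deadline of 14 December 2015, before any tolling.
Because the automatic bankruptcy stay ran from 30 September 2012 to 25 July 2013, the deadline is extended by 298 days to 7 October 2016.
The 6 December 2016 filing falls after the 7 October 2016 deadline; the claim is time-barred.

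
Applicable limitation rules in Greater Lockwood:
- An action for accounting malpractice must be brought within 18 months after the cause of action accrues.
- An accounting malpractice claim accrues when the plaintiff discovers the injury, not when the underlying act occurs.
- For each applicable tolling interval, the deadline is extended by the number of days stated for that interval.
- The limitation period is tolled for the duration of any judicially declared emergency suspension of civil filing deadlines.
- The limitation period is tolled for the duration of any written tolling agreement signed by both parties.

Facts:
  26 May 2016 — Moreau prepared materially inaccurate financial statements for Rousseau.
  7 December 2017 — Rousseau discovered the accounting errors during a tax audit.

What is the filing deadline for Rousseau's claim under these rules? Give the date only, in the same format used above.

Under the discovery rule, the claim accrued on 7 December 2017, when Rousseau discovered the injury — not on the 26 May 2016 date of the underlying act.
The untolled deadline — 18 months after 7 December 2017 — is 7 June 2019.

7 June 2019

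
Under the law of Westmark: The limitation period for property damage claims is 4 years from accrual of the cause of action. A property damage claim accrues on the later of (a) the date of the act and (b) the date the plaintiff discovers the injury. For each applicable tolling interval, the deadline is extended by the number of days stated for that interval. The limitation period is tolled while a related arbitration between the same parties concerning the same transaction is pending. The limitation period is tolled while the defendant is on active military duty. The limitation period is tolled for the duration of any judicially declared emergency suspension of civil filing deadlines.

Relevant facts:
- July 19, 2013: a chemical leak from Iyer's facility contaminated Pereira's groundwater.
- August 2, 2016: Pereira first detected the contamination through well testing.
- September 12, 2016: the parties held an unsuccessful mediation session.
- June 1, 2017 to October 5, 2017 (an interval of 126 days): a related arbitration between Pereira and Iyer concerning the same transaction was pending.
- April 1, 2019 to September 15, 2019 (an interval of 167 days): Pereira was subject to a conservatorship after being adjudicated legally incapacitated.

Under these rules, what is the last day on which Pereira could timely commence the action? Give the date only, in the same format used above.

Taking the later of the act (July 19, 2013) and discovery (August 2, 2016), the claim accrued on August 2, 2016.
The untolled deadline — 4 years after August 2, 2016 — is August 2, 2020.
The pending related arbitration from June 1, 2017 to October 5, 2017 tolled the period for 126 days, extending the deadline to December 6, 2020.
The plaintiff's legal incapacity from April 1, 2019 to September 15, 2019 does not toll the period, because no stated rule makes the plaintiff's incapacity a tolling event.
Nothing else in the chronology tolls or restarts the period.

December 6, 2020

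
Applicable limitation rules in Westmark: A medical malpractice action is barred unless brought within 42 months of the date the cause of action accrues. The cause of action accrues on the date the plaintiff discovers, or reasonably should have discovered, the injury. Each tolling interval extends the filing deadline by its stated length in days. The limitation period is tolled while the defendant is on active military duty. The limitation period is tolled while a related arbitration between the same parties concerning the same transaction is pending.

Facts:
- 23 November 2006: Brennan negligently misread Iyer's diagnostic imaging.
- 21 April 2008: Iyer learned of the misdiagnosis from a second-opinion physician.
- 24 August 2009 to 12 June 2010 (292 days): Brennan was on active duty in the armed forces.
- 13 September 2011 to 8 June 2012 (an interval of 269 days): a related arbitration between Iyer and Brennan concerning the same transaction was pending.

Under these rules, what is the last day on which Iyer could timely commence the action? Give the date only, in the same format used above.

4 May 2013

Accrual is tied to discovery, so the period began on 21 April 2008 rather than on 23 November 2006 when the act occurred.
Adding the 42 months base period to 21 April 2008 gives a deadline of 21 October 2011, before any tolling.
The defendant's active military service from 24 August 2009 to 12 June 2010 tolled the period for 292 days, extending the deadline to 8 August 2012.
The period was tolled for 269 days by the pending related arbitration (13 September 2011 to 8 June 2012), pushing the deadline to 4 May 2013.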